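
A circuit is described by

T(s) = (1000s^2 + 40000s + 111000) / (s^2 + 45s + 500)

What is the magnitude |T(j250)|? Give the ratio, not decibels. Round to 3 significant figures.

Substitute s = j250:
Numerator: 1000(j250)^2 + 40000(j250) + 111000 = -62389000 + j10000000
Denominator: (j250)^2 + 45(j250) + 500 = -62000 + j11250
|N| = √(62389000² + 10000000²) ≈ 6.3185e+07, ∠N ≈ 170.89°
|D| = √(62000² + 11250²) ≈ 63012, ∠D ≈ 169.72°
|T| = 6.3185e+07 / 63012 ≈ 1002.7

1.00e+03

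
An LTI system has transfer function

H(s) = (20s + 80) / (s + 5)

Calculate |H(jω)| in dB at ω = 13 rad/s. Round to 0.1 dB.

25.8 dB

Substitute s = j13:
Numerator: 20(j13) + 80 = 80 + j260
Denominator: (j13) + 5 = 5 + j13
|N| = √(80² + 260²) ≈ 272.03, ∠N ≈ 72.90°
|D| = √(5² + 13²) ≈ 13.928, ∠D ≈ 68.96°
|H| = 272.03 / 13.928 ≈ 19.531
Gain = 20 log₁₀(19.531) ≈ 25.81 dB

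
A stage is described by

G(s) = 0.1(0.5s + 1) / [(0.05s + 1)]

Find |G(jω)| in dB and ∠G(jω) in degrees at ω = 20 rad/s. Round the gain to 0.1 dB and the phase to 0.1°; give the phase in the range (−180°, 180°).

At ω = 20 rad/s:
zero (1 + j20·0.5) = 1 + j10 → |·| ≈ 10.05, ∠ ≈ 84.29°
pole (1 + j20·0.05) = 1 + j1 → |·| ≈ 1.4142, ∠ ≈ 45.00°
|G| = 0.1 · 10.05 / (1.4142) ≈ 0.71065
Gain = 20 log₁₀(0.71065) ≈ -2.97 dB
∠G = (84.29°) − (45.00°) = 39.29°

-3.0 dB, 39.3°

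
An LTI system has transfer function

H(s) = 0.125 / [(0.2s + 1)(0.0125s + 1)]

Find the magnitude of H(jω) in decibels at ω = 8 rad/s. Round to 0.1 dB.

At ω = 8 rad/s:
pole (1 + j8·0.2) = 1 + j1.6 → |·| ≈ 1.8868, ∠ ≈ 57.99°
pole (1 + j8·0.0125) = 1 + j0.1 → |·| ≈ 1.005, ∠ ≈ 5.71°
|H| = 0.125 · 1 / (1.8868 · 1.005) ≈ 0.06592
Gain = 20 log₁₀(0.06592) ≈ -23.62 dB

-23.6 dB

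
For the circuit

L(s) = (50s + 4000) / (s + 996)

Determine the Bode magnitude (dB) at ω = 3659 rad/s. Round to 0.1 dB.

33.7 dB

Substitute s = j3659:
Numerator: 50(j3659) + 4000 = 4000 + j182950
Denominator: (j3659) + 996 = 996 + j3659
|N| = √(4000² + 182950²) ≈ 1.8299e+05, ∠N ≈ 88.75°
|D| = √(996² + 3659²) ≈ 3792.1, ∠D ≈ 74.77°
|L| = 1.8299e+05 / 3792.1 ≈ 48.256
Gain = 20 log₁₀(48.256) ≈ 33.67 dB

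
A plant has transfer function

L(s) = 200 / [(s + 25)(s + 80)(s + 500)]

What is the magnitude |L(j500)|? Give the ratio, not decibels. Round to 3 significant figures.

At s = jω = j500:
pole (s+25): 25 + j500 → |·| = √(25²+500²) = √250625 ≈ 500.62, ∠ = arctan(500/25) ≈ 87.14°
pole (s+80): 80 + j500 → |·| = √(80²+500²) = √256400 ≈ 506.36, ∠ = arctan(500/80) ≈ 80.91°
pole (s+500): 500 + j500 → |·| = √(500²+500²) = √500000 ≈ 707.11, ∠ = arctan(500/500) ≈ 45.00°
|L| = 200 / 1.7925e+08 ≈ 1.1158e-06

1.12e-06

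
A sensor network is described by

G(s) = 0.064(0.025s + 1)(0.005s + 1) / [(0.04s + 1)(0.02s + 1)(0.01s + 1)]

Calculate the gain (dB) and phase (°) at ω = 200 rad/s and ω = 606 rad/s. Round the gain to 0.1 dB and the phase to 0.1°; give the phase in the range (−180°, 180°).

ω = 200: -44.1 dB, -98.6°; ω = 606: -55.3 dB, -95.6°

At ω = 200 rad/s:
zero (1 + j200·0.025) = 1 + j5 → |·| ≈ 5.099, ∠ ≈ 78.69°
zero (1 + j200·0.005) = 1 + j1 → |·| ≈ 1.4142, ∠ ≈ 45.00°
pole (1 + j200·0.04) = 1 + j8 → |·| ≈ 8.0623, ∠ ≈ 82.87°
pole (1 + j200·0.02) = 1 + j4 → |·| ≈ 4.1231, ∠ ≈ 75.96°
pole (1 + j200·0.01) = 1 + j2 → |·| ≈ 2.2361, ∠ ≈ 63.43°
|G| = 0.064 · 5.099 · 1.4142 / (8.0623 · 4.1231 · 2.2361) ≈ 0.0062087
Gain = 20 log₁₀(0.0062087) ≈ -44.14 dB
∠G = (78.69° + 45.00°) − (82.87° + 75.96° + 63.43°) = -98.57°

At ω = 606 rad/s:
zero (1 + j606·0.025) = 1 + j15.15 → |·| ≈ 15.183, ∠ ≈ 86.22°
zero (1 + j606·0.005) = 1 + j3.03 → |·| ≈ 3.1908, ∠ ≈ 71.74°
pole (1 + j606·0.04) = 1 + j24.24 → |·| ≈ 24.261, ∠ ≈ 87.64°
pole (1 + j606·0.02) = 1 + j12.12 → |·| ≈ 12.161, ∠ ≈ 85.28°
pole (1 + j606·0.01) = 1 + j6.06 → |·| ≈ 6.142, ∠ ≈ 80.63°
|G| = 0.064 · 15.183 · 3.1908 / (24.261 · 12.161 · 6.142) ≈ 0.001711
Gain = 20 log₁₀(0.001711) ≈ -55.33 dB
∠G = (86.22° + 71.74°) − (87.64° + 85.28° + 80.63°) = -95.59°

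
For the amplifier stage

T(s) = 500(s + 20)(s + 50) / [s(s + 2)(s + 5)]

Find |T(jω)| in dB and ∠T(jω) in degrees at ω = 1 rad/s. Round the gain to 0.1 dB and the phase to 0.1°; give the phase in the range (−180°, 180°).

92.9 dB, -123.9°

At s = jω = j1:
zero (s+20): 20 + j1 → |·| = √(20²+1²) = √401 ≈ 20.025, ∠ = arctan(1/20) ≈ 2.86°
zero (s+50): 50 + j1 → |·| = √(50²+1²) = √2501 ≈ 50.01, ∠ = arctan(1/50) ≈ 1.15°
pole (s+2): 2 + j1 → |·| = √(2²+1²) = √5 ≈ 2.2361, ∠ = arctan(1/2) ≈ 26.57°
pole (s+5): 5 + j1 → |·| = √(5²+1²) = √26 ≈ 5.099, ∠ = arctan(1/5) ≈ 11.31°
pole at origin: |s| = 1, ∠ = 90.00° (in denominator)
|T| = 500 · 1001.5 / 11.402 ≈ 43918
Gain = 20 log₁₀(43918) ≈ 92.85 dB
∠T = 4.01° − 127.88° = -123.87°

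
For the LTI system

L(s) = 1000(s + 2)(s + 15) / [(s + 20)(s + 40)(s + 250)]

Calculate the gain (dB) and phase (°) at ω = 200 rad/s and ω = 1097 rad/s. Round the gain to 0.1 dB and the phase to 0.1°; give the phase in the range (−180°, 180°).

ω = 200: 9.7 dB, -26.5°; ω = 1097: -1.0 dB, -74.9°

At s = jω = j200:
zero (s+2): 2 + j200 → |·| = √(2²+200²) = √40004 ≈ 200.01, ∠ = arctan(200/2) ≈ 89.43°
zero (s+15): 15 + j200 → |·| = √(15²+200²) = √40225 ≈ 200.56, ∠ = arctan(200/15) ≈ 85.71°
pole (s+20): 20 + j200 → |·| = √(20²+200²) = √40400 ≈ 201, ∠ = arctan(200/20) ≈ 84.29°
pole (s+40): 40 + j200 → |·| = √(40²+200²) = √41600 ≈ 203.96, ∠ = arctan(200/40) ≈ 78.69°
pole (s+250): 250 + j200 → |·| = √(250²+200²) = √102500 ≈ 320.16, ∠ = arctan(200/250) ≈ 38.66°
|L| = 1000 · 40114 / 1.3125e+07 ≈ 3.0563
Gain = 20 log₁₀(3.0563) ≈ 9.70 dB
∠L = 175.14° − 201.64° = -26.50°

At s = jω = j1097:
zero (s+2): 2 + j1097 → |·| = √(2²+1097²) = √1203413 ≈ 1097, ∠ = arctan(1097/2) ≈ 89.90°
zero (s+15): 15 + j1097 → |·| = √(15²+1097²) = √1203634 ≈ 1097.1, ∠ = arctan(1097/15) ≈ 89.22°
pole (s+20): 20 + j1097 → |·| = √(20²+1097²) = √1203809 ≈ 1097.2, ∠ = arctan(1097/20) ≈ 88.96°
pole (s+40): 40 + j1097 → |·| = √(40²+1097²) = √1205009 ≈ 1097.7, ∠ = arctan(1097/40) ≈ 87.91°
pole (s+250): 250 + j1097 → |·| = √(250²+1097²) = √1265909 ≈ 1125.1, ∠ = arctan(1097/250) ≈ 77.16°
|L| = 1000 · 1.2035e+06 / 1.3551e+09 ≈ 0.88813
Gain = 20 log₁₀(0.88813) ≈ -1.03 dB
∠L = 179.12° − 254.03° = -74.91°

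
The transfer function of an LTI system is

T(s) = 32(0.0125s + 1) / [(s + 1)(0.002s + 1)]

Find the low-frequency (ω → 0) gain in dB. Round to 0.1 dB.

30.1 dB

T(0) = 32 · 1 / 1 = 32
20 log₁₀(32) ≈ 30.10 dB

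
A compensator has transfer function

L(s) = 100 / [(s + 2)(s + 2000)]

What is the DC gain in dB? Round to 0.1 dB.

-32.0 dB

L(0) = 100 / (2·2000) = 0.025
20 log₁₀(0.025) ≈ -32.04 dB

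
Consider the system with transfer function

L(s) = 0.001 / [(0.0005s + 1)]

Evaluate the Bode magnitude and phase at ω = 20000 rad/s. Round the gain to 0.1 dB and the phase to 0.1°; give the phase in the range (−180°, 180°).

-80.0 dB, -84.3°

At ω = 20000 rad/s:
pole (1 + j20000·0.0005) = 1 + j10 → |·| ≈ 10.05, ∠ ≈ 84.29°
|L| = 0.001 · 1 / (10.05) ≈ 9.9502e-05
Gain = 20 log₁₀(9.9502e-05) ≈ -80.04 dB
∠L = (0°) − (84.29°) = -84.29°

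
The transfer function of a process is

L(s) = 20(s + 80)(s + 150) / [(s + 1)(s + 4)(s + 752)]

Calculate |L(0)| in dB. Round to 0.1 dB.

38.0 dB

L(0) = 20·80·150 / (1·4·752) ≈ 79.787
20 log₁₀(79.787) ≈ 38.04 dB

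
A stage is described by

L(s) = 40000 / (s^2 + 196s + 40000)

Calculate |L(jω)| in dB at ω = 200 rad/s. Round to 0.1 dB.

0.2 dB

At s = jω = j200:
quadratic: (j200)² + 196·j200 + 40000 = 0 + j39200 → |·| ≈ 39200, ∠ ≈ 90.00°
|L| = 40000 / 39200 ≈ 1.0204
Gain = 20 log₁₀(1.0204) ≈ 0.18 dB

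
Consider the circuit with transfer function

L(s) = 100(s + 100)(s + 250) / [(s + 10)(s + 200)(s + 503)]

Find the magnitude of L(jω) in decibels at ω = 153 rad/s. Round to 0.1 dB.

-11.6 dB

At s = jω = j153:
zero (s+100): 100 + j153 → |·| = √(100²+153²) = √33409 ≈ 182.78, ∠ = arctan(153/100) ≈ 56.83°
zero (s+250): 250 + j153 → |·| = √(250²+153²) = √85909 ≈ 293.1, ∠ = arctan(153/250) ≈ 31.47°
pole (s+10): 10 + j153 → |·| = √(10²+153²) = √23509 ≈ 153.33, ∠ = arctan(153/10) ≈ 86.26°
pole (s+200): 200 + j153 → |·| = √(200²+153²) = √63409 ≈ 251.81, ∠ = arctan(153/200) ≈ 37.42°
pole (s+503): 503 + j153 → |·| = √(503²+153²) = √276418 ≈ 525.75, ∠ = arctan(153/503) ≈ 16.92°
|L| = 100 · 53573 / 2.0299e+07 ≈ 0.26392
Gain = 20 log₁₀(0.26392) ≈ -11.57 dB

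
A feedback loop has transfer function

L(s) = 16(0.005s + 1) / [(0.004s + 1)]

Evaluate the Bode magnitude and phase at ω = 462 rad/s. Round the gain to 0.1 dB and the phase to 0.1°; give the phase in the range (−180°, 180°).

At ω = 462 rad/s:
zero (1 + j462·0.005) = 1 + j2.31 → |·| ≈ 2.5172, ∠ ≈ 66.59°
pole (1 + j462·0.004) = 1 + j1.848 → |·| ≈ 2.1012, ∠ ≈ 61.58°
|L| = 16 · 2.5172 / (2.1012) ≈ 19.168
Gain = 20 log₁₀(19.168) ≈ 25.65 dB
∠L = (66.59°) − (61.58°) = 5.01°

25.7 dB, 5.0°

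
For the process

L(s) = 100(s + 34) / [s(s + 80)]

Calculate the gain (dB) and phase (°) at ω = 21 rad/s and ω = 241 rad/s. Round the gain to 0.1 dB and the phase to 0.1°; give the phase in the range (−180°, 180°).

ω = 21: 7.2 dB, -73.0°; ω = 241: -8.0 dB, -79.7°

At s = jω = j21:
zero (s+34): 34 + j21 → |·| = √(34²+21²) = √1597 ≈ 39.962, ∠ = arctan(21/34) ≈ 31.70°
pole (s+80): 80 + j21 → |·| = √(80²+21²) = √6841 ≈ 82.71, ∠ = arctan(21/80) ≈ 14.71°
pole at origin: |s| = 21, ∠ = 90.00° (in denominator)
|L| = 100 · 39.962 / 1736.9 ≈ 2.3008
Gain = 20 log₁₀(2.3008) ≈ 7.24 dB
∠L = 31.70° − 104.71° = -73.01°

At s = jω = j241:
zero (s+34): 34 + j241 → |·| = √(34²+241²) = √59237 ≈ 243.39, ∠ = arctan(241/34) ≈ 81.97°
pole (s+80): 80 + j241 → |·| = √(80²+241²) = √64481 ≈ 253.93, ∠ = arctan(241/80) ≈ 71.64°
pole at origin: |s| = 241, ∠ = 90.00° (in denominator)
|L| = 100 · 243.39 / 61197 ≈ 0.39772
Gain = 20 log₁₀(0.39772) ≈ -8.01 dB
∠L = 81.97° − 161.64° = -79.67°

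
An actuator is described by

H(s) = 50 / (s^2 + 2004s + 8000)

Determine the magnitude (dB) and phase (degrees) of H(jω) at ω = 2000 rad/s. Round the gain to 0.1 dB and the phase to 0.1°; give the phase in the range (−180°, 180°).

Substitute s = j2000:
Numerator: 50 = 50 + j0
Denominator: (j2000)^2 + 2004(j2000) + 8000 = -3992000 + j4008000
|N| = √(50² + 0²) ≈ 50, ∠N ≈ 0.00°
|D| = √(3992000² + 4008000²) ≈ 5.6569e+06, ∠D ≈ 134.89°
|H| = 50 / 5.6569e+06 ≈ 8.8388e-06
Gain = 20 log₁₀(8.8388e-06) ≈ -101.07 dB
∠H = 0.00° − 134.89° = -134.89°

-101.1 dB, -134.9°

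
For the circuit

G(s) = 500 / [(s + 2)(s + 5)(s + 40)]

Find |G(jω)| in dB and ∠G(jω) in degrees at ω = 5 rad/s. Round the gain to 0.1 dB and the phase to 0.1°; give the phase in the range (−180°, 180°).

-9.7 dB, -120.3°

At s = jω = j5:
pole (s+2): 2 + j5 → |·| = √(2²+5²) = √29 ≈ 5.3852, ∠ = arctan(5/2) ≈ 68.20°
pole (s+5): 5 + j5 → |·| = √(5²+5²) = √50 ≈ 7.0711, ∠ = arctan(5/5) ≈ 45.00°
pole (s+40): 40 + j5 → |·| = √(40²+5²) = √1625 ≈ 40.311, ∠ = arctan(5/40) ≈ 7.13°
|G| = 500 / 1535 ≈ 0.32573
Gain = 20 log₁₀(0.32573) ≈ -9.74 dB
∠G = 0.00° − 120.33° = -120.33°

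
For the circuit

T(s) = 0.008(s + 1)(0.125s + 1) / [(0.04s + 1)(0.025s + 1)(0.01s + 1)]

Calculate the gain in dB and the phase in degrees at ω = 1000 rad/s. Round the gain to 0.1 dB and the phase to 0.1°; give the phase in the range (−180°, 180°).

At ω = 1000 rad/s:
zero (1 + j1000·1) = 1 + j1000 → |·| ≈ 1000, ∠ ≈ 89.94°
zero (1 + j1000·0.125) = 1 + j125 → |·| ≈ 125, ∠ ≈ 89.54°
pole (1 + j1000·0.04) = 1 + j40 → |·| ≈ 40.012, ∠ ≈ 88.57°
pole (1 + j1000·0.025) = 1 + j25 → |·| ≈ 25.02, ∠ ≈ 87.71°
pole (1 + j1000·0.01) = 1 + j10 → |·| ≈ 10.05, ∠ ≈ 84.29°
|T| = 0.008 · 1000 · 125 / (40.012 · 25.02 · 10.05) ≈ 0.099393
Gain = 20 log₁₀(0.099393) ≈ -20.05 dB
∠T = (89.94° + 89.54°) − (88.57° + 87.71° + 84.29°) = -81.09°

-20.1 dB, -81.1°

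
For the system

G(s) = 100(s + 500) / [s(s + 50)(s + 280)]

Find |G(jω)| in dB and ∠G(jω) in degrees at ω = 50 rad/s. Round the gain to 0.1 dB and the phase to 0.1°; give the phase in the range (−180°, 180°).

-26.0 dB, -139.4°

At s = jω = j50:
zero (s+500): 500 + j50 → |·| = √(500²+50²) = √252500 ≈ 502.49, ∠ = arctan(50/500) ≈ 5.71°
pole (s+50): 50 + j50 → |·| = √(50²+50²) = √5000 ≈ 70.711, ∠ = arctan(50/50) ≈ 45.00°
pole (s+280): 280 + j50 → |·| = √(280²+50²) = √80900 ≈ 284.43, ∠ = arctan(50/280) ≈ 10.12°
pole at origin: |s| = 50, ∠ = 90.00° (in denominator)
|G| = 100 · 502.49 / 1.0056e+06 ≈ 0.049969
Gain = 20 log₁₀(0.049969) ≈ -26.03 dB
∠G = 5.71° − 145.12° = -139.41°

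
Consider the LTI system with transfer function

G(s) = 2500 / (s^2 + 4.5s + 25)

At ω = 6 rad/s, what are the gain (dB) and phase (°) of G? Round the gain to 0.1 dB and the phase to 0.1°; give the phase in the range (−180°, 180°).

38.7 dB, -112.2°

At s = jω = j6:
quadratic: (j6)² + 4.5·j6 + 25 = -11 + j27 → |·| ≈ 29.155, ∠ ≈ 112.17°
|G| = 2500 / 29.155 ≈ 85.749
Gain = 20 log₁₀(85.749) ≈ 38.66 dB
∠G = 0.00° − 112.17° = -112.17°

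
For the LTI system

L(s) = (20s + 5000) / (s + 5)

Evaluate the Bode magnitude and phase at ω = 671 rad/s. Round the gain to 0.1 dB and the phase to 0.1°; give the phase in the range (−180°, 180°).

Substitute s = j671:
Numerator: 20(j671) + 5000 = 5000 + j13420
Denominator: (j671) + 5 = 5 + j671
|N| = √(5000² + 13420²) ≈ 14321, ∠N ≈ 69.57°
|D| = √(5² + 671²) ≈ 671.02, ∠D ≈ 89.57°
|L| = 14321 / 671.02 ≈ 21.342
Gain = 20 log₁₀(21.342) ≈ 26.58 dB
∠L = 69.57° − 89.57° = -20.00°

26.6 dB, -20.0°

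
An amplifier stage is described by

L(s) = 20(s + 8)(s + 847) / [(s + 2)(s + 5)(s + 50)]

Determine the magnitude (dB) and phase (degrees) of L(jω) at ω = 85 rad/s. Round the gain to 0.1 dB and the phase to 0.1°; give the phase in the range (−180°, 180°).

At s = jω = j85:
zero (s+8): 8 + j85 → |·| = √(8²+85²) = √7289 ≈ 85.376, ∠ = arctan(85/8) ≈ 84.62°
zero (s+847): 847 + j85 → |·| = √(847²+85²) = √724634 ≈ 851.25, ∠ = arctan(85/847) ≈ 5.73°
pole (s+2): 2 + j85 → |·| = √(2²+85²) = √7229 ≈ 85.024, ∠ = arctan(85/2) ≈ 88.65°
pole (s+5): 5 + j85 → |·| = √(5²+85²) = √7250 ≈ 85.147, ∠ = arctan(85/5) ≈ 86.63°
pole (s+50): 50 + j85 → |·| = √(50²+85²) = √9725 ≈ 98.615, ∠ = arctan(85/50) ≈ 59.53°
|L| = 20 · 72676 / 7.1393e+05 ≈ 2.0359
Gain = 20 log₁₀(2.0359) ≈ 6.18 dB
∠L = 90.35° − 234.81° = -144.46°

6.2 dB, -144.5°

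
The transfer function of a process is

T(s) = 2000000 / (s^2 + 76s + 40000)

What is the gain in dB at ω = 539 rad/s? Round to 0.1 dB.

17.9 dB

At s = jω = j539:
quadratic: (j539)² + 76·j539 + 40000 = -250521 + j40964 → |·| ≈ 2.5385e+05, ∠ ≈ 170.71°
|T| = 2000000 / 2.5385e+05 ≈ 7.8787
Gain = 20 log₁₀(7.8787) ≈ 17.93 dB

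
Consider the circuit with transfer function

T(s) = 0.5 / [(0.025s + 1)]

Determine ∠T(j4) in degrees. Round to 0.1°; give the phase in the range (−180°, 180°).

At ω = 4 rad/s:
pole (1 + j4·0.025) = 1 + j0.1 → |·| ≈ 1.005, ∠ ≈ 5.71°
∠T = (0°) − (5.71°) = -5.71°

-5.7°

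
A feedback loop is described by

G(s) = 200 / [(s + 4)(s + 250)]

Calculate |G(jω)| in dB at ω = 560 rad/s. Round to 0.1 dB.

At s = jω = j560:
pole (s+4): 4 + j560 → |·| = √(4²+560²) = √313616 ≈ 560.01, ∠ = arctan(560/4) ≈ 89.59°
pole (s+250): 250 + j560 → |·| = √(250²+560²) = √376100 ≈ 613.27, ∠ = arctan(560/250) ≈ 65.94°
|G| = 200 / 3.4344e+05 ≈ 0.00058234
Gain = 20 log₁₀(0.00058234) ≈ -64.70 dB

-64.7 dB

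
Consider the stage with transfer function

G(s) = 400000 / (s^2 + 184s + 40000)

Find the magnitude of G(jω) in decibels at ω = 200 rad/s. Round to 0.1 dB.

20.7 dB

At s = jω = j200:
quadratic: (j200)² + 184·j200 + 40000 = 0 + j36800 → |·| ≈ 36800, ∠ ≈ 90.00°
|G| = 400000 / 36800 ≈ 10.87
Gain = 20 log₁₀(10.87) ≈ 20.72 dB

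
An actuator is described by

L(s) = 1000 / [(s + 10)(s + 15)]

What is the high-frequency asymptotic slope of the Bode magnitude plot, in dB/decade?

Each pole contributes −20 dB/decade at high frequency; each zero contributes +20 dB/decade.
Net: 0 zero(s) − 2 pole(s) → -40 dB/decade.

-40 dB/decade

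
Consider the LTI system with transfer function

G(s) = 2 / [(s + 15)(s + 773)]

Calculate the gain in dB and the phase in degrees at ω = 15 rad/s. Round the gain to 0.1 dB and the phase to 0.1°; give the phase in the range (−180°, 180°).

-78.3 dB, -46.1°

At s = jω = j15:
pole (s+15): 15 + j15 → |·| = √(15²+15²) = √450 ≈ 21.213, ∠ = arctan(15/15) ≈ 45.00°
pole (s+773): 773 + j15 → |·| = √(773²+15²) = √597754 ≈ 773.15, ∠ = arctan(15/773) ≈ 1.11°
|G| = 2 / 16401 ≈ 0.00012194
Gain = 20 log₁₀(0.00012194) ≈ -78.28 dB
∠G = 0.00° − 46.11° = -46.11°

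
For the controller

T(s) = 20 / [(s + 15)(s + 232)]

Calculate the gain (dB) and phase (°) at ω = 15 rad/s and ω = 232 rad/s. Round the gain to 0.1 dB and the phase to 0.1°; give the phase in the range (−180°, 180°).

ω = 15: -47.8 dB, -48.7°; ω = 232: -71.6 dB, -131.3°

At s = jω = j15:
pole (s+15): 15 + j15 → |·| = √(15²+15²) = √450 ≈ 21.213, ∠ = arctan(15/15) ≈ 45.00°
pole (s+232): 232 + j15 → |·| = √(232²+15²) = √54049 ≈ 232.48, ∠ = arctan(15/232) ≈ 3.70°
|T| = 20 / 4931.6 ≈ 0.0040555
Gain = 20 log₁₀(0.0040555) ≈ -47.84 dB
∠T = 0.00° − 48.70° = -48.70°

At s = jω = j232:
pole (s+15): 15 + j232 → |·| = √(15²+232²) = √54049 ≈ 232.48, ∠ = arctan(232/15) ≈ 86.30°
pole (s+232): 232 + j232 → |·| = √(232²+232²) = √107648 ≈ 328.1, ∠ = arctan(232/232) ≈ 45.00°
|T| = 20 / 76277 ≈ 0.0002622
Gain = 20 log₁₀(0.0002622) ≈ -71.63 dB
∠T = 0.00° − 131.30° = -131.30°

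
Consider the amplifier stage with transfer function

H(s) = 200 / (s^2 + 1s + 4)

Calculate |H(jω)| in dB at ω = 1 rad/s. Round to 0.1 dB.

At s = jω = j1:
quadratic: (j1)² + 1·j1 + 4 = 3 + j1 → |·| ≈ 3.1623, ∠ ≈ 18.43°
|H| = 200 / 3.1623 ≈ 63.245
Gain = 20 log₁₀(63.245) ≈ 36.02 dB

36.0 dB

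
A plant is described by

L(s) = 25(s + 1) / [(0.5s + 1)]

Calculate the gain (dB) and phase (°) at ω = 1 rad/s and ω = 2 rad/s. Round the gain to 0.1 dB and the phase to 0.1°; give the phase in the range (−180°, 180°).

ω = 1: 30.0 dB, 18.4°; ω = 2: 31.9 dB, 18.4°

At ω = 1 rad/s:
zero (1 + j1·1) = 1 + j1 → |·| ≈ 1.4142, ∠ ≈ 45.00°
pole (1 + j1·0.5) = 1 + j0.5 → |·| ≈ 1.118, ∠ ≈ 26.57°
|L| = 25 · 1.4142 / (1.118) ≈ 31.623
Gain = 20 log₁₀(31.623) ≈ 30.00 dB
∠L = (45.00°) − (26.57°) = 18.43°

At ω = 2 rad/s:
zero (1 + j2·1) = 1 + j2 → |·| ≈ 2.2361, ∠ ≈ 63.43°
pole (1 + j2·0.5) = 1 + j1 → |·| ≈ 1.4142, ∠ ≈ 45.00°
|L| = 25 · 2.2361 / (1.4142) ≈ 39.529
Gain = 20 log₁₀(39.529) ≈ 31.94 dB
∠L = (63.43°) − (45.00°) = 18.43°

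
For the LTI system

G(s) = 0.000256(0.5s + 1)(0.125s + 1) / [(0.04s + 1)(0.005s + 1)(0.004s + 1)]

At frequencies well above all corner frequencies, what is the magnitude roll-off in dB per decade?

Each pole contributes −20 dB/decade at high frequency; each zero contributes +20 dB/decade.
Net: 2 zero(s) − 3 pole(s) → -20 dB/decade.

-20 dB/decade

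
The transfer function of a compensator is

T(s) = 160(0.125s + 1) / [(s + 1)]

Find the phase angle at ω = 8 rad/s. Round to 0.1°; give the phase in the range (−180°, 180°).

At ω = 8 rad/s:
zero (1 + j8·0.125) = 1 + j1 → |·| ≈ 1.4142, ∠ ≈ 45.00°
pole (1 + j8·1) = 1 + j8 → |·| ≈ 8.0623, ∠ ≈ 82.87°
∠T = (45.00°) − (82.87°) = -37.87°

-37.9°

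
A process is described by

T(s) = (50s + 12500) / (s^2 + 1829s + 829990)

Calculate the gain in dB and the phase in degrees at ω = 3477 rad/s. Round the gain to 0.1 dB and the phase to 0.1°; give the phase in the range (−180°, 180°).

Substitute s = j3477:
Numerator: 50(j3477) + 12500 = 12500 + j173850
Denominator: (j3477)^2 + 1829(j3477) + 829990 = -11259539 + j6359433
|N| = √(12500² + 173850²) ≈ 1.743e+05, ∠N ≈ 85.89°
|D| = √(11259539² + 6359433²) ≈ 1.2931e+07, ∠D ≈ 150.54°
|T| = 1.743e+05 / 1.2931e+07 ≈ 0.013479
Gain = 20 log₁₀(0.013479) ≈ -37.41 dB
∠T = 85.89° − 150.54° = -64.65°

-37.4 dB, -64.7°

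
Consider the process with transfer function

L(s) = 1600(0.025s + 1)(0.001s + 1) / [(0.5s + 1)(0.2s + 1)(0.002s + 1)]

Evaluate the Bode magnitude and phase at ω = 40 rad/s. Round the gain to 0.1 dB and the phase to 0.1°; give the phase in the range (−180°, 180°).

At ω = 40 rad/s:
zero (1 + j40·0.025) = 1 + j1 → |·| ≈ 1.4142, ∠ ≈ 45.00°
zero (1 + j40·0.001) = 1 + j0.04 → |·| ≈ 1.0008, ∠ ≈ 2.29°
pole (1 + j40·0.5) = 1 + j20 → |·| ≈ 20.025, ∠ ≈ 87.14°
pole (1 + j40·0.2) = 1 + j8 → |·| ≈ 8.0623, ∠ ≈ 82.87°
pole (1 + j40·0.002) = 1 + j0.08 → |·| ≈ 1.0032, ∠ ≈ 4.57°
|L| = 1600 · 1.4142 · 1.0008 / (20.025 · 8.0623 · 1.0032) ≈ 13.982
Gain = 20 log₁₀(13.982) ≈ 22.91 dB
∠L = (45.00° + 2.29°) − (87.14° + 82.87° + 4.57°) = -127.29°

22.9 dB, -127.3°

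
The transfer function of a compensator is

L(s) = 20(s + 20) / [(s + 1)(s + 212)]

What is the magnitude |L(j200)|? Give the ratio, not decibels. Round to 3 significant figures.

At s = jω = j200:
zero (s+20): 20 + j200 → |·| = √(20²+200²) = √40400 ≈ 201, ∠ = arctan(200/20) ≈ 84.29°
pole (s+1): 1 + j200 → |·| = √(1²+200²) = √40001 ≈ 200, ∠ = arctan(200/1) ≈ 89.71°
pole (s+212): 212 + j200 → |·| = √(212²+200²) = √84944 ≈ 291.45, ∠ = arctan(200/212) ≈ 43.33°
|L| = 20 · 201 / 58290 ≈ 0.068966

0.0690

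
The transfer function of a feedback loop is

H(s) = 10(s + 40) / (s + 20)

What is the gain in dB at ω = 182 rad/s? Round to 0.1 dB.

At s = jω = j182:
zero (s+40): 40 + j182 → |·| = √(40²+182²) = √34724 ≈ 186.34, ∠ = arctan(182/40) ≈ 77.60°
pole (s+20): 20 + j182 → |·| = √(20²+182²) = √33524 ≈ 183.1, ∠ = arctan(182/20) ≈ 83.73°
|H| = 10 · 186.34 / 183.1 ≈ 10.177
Gain = 20 log₁₀(10.177) ≈ 20.15 dB

20.2 dB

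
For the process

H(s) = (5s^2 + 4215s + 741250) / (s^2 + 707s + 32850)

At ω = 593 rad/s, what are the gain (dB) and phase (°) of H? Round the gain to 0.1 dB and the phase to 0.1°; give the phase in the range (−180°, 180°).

Substitute s = j593:
Numerator: 5(j593)^2 + 4215(j593) + 741250 = -1016995 + j2499495
Denominator: (j593)^2 + 707(j593) + 32850 = -318799 + j419251
|N| = √(1016995² + 2499495²) ≈ 2.6985e+06, ∠N ≈ 112.14°
|D| = √(318799² + 419251²) ≈ 5.2669e+05, ∠D ≈ 127.25°
|H| = 2.6985e+06 / 5.2669e+05 ≈ 5.1235
Gain = 20 log₁₀(5.1235) ≈ 14.19 dB
∠H = 112.14° − 127.25° = -15.11°

14.2 dB, -15.1°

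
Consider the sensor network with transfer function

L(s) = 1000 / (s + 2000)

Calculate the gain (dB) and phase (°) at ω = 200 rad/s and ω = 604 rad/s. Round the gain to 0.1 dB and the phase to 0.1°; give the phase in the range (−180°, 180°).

ω = 200: -6.1 dB, -5.7°; ω = 604: -6.4 dB, -16.8°

Substitute s = j200:
Numerator: 1000 = 1000 + j0
Denominator: (j200) + 2000 = 2000 + j200
|N| = √(1000² + 0²) ≈ 1000, ∠N ≈ 0.00°
|D| = √(2000² + 200²) ≈ 2010, ∠D ≈ 5.71°
|L| = 1000 / 2010 ≈ 0.49751
Gain = 20 log₁₀(0.49751) ≈ -6.06 dB
∠L = 0.00° − 5.71° = -5.71°

Substitute s = j604:
Numerator: 1000 = 1000 + j0
Denominator: (j604) + 2000 = 2000 + j604
|N| = √(1000² + 0²) ≈ 1000, ∠N ≈ 0.00°
|D| = √(2000² + 604²) ≈ 2089.2, ∠D ≈ 16.80°
|L| = 1000 / 2089.2 ≈ 0.47865
Gain = 20 log₁₀(0.47865) ≈ -6.40 dB
∠L = 0.00° − 16.80° = -16.80°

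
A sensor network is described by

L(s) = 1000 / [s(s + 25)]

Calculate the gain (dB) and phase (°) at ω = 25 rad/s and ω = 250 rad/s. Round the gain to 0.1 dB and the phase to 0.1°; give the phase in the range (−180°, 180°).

At s = jω = j25:
pole (s+25): 25 + j25 → |·| = √(25²+25²) = √1250 ≈ 35.355, ∠ = arctan(25/25) ≈ 45.00°
pole at origin: |s| = 25, ∠ = 90.00° (in denominator)
|L| = 1000 / 883.87 ≈ 1.1314
Gain = 20 log₁₀(1.1314) ≈ 1.07 dB
∠L = 0.00° − 135.00° = -135.00°

At s = jω = j250:
pole (s+25): 25 + j250 → |·| = √(25²+250²) = √63125 ≈ 251.25, ∠ = arctan(250/25) ≈ 84.29°
pole at origin: |s| = 250, ∠ = 90.00° (in denominator)
|L| = 1000 / 62812 ≈ 0.015921
Gain = 20 log₁₀(0.015921) ≈ -35.96 dB
∠L = 0.00° − 174.29° = -174.29°

ω = 25: 1.1 dB, -135.0°; ω = 250: -36.0 dB, -174.3°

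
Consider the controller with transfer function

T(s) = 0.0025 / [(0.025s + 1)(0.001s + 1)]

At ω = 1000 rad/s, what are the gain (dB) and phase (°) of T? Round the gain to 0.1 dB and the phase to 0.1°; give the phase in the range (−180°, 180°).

At ω = 1000 rad/s:
pole (1 + j1000·0.025) = 1 + j25 → |·| ≈ 25.02, ∠ ≈ 87.71°
pole (1 + j1000·0.001) = 1 + j1 → |·| ≈ 1.4142, ∠ ≈ 45.00°
|T| = 0.0025 · 1 / (25.02 · 1.4142) ≈ 7.0655e-05
Gain = 20 log₁₀(7.0655e-05) ≈ -83.02 dB
∠T = (0°) − (87.71° + 45.00°) = -132.71°

-83.0 dB, -132.7°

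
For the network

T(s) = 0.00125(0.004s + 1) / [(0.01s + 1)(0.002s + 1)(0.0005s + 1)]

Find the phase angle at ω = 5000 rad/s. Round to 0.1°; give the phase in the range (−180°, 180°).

-154.2°

At ω = 5000 rad/s:
zero (1 + j5000·0.004) = 1 + j20 → |·| ≈ 20.025, ∠ ≈ 87.14°
pole (1 + j5000·0.01) = 1 + j50 → |·| ≈ 50.01, ∠ ≈ 88.85°
pole (1 + j5000·0.002) = 1 + j10 → |·| ≈ 10.05, ∠ ≈ 84.29°
pole (1 + j5000·0.0005) = 1 + j2.5 → |·| ≈ 2.6926, ∠ ≈ 68.20°
∠T = (87.14°) − (88.85° + 84.29° + 68.20°) = -154.20°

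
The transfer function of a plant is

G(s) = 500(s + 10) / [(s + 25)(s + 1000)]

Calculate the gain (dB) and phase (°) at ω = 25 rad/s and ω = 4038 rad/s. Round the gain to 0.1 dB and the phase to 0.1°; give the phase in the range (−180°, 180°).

ω = 25: -8.4 dB, 21.8°; ω = 4038: -18.4 dB, -75.9°

At s = jω = j25:
zero (s+10): 10 + j25 → |·| = √(10²+25²) = √725 ≈ 26.926, ∠ = arctan(25/10) ≈ 68.20°
pole (s+25): 25 + j25 → |·| = √(25²+25²) = √1250 ≈ 35.355, ∠ = arctan(25/25) ≈ 45.00°
pole (s+1000): 1000 + j25 → |·| = √(1000²+25²) = √1000625 ≈ 1000.3, ∠ = arctan(25/1000) ≈ 1.43°
|G| = 500 · 26.926 / 35366 ≈ 0.38068
Gain = 20 log₁₀(0.38068) ≈ -8.39 dB
∠G = 68.20° − 46.43° = 21.77°

At s = jω = j4038:
zero (s+10): 10 + j4038 → |·| = √(10²+4038²) = √16305544 ≈ 4038, ∠ = arctan(4038/10) ≈ 89.86°
pole (s+25): 25 + j4038 → |·| = √(25²+4038²) = √16306069 ≈ 4038.1, ∠ = arctan(4038/25) ≈ 89.65°
pole (s+1000): 1000 + j4038 → |·| = √(1000²+4038²) = √17305444 ≈ 4160, ∠ = arctan(4038/1000) ≈ 76.09°
|G| = 500 · 4038 / 1.6798e+07 ≈ 0.12019
Gain = 20 log₁₀(0.12019) ≈ -18.40 dB
∠G = 89.86° − 165.74° = -75.88°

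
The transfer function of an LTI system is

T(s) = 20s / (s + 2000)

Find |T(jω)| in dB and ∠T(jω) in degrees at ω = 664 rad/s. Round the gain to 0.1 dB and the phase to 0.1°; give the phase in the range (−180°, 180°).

16.0 dB, 71.6°

At s = jω = j664:
zero at origin: s = j664 → |·| = 664, ∠ = 90.00°
pole (s+2000): 2000 + j664 → |·| = √(2000²+664²) = √4440896 ≈ 2107.3, ∠ = arctan(664/2000) ≈ 18.37°
|T| = 20 · 664 / 2107.3 ≈ 6.3019
Gain = 20 log₁₀(6.3019) ≈ 15.99 dB
∠T = 90.00° − 18.37° = 71.63°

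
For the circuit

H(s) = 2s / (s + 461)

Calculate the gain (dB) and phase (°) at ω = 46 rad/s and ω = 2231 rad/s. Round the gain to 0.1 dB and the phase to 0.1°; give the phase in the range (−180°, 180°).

At s = jω = j46:
zero at origin: s = j46 → |·| = 46, ∠ = 90.00°
pole (s+461): 461 + j46 → |·| = √(461²+46²) = √214637 ≈ 463.29, ∠ = arctan(46/461) ≈ 5.70°
|H| = 2 · 46 / 463.29 ≈ 0.19858
Gain = 20 log₁₀(0.19858) ≈ -14.04 dB
∠H = 90.00° − 5.70° = 84.30°

At s = jω = j2231:
zero at origin: s = j2231 → |·| = 2231, ∠ = 90.00°
pole (s+461): 461 + j2231 → |·| = √(461²+2231²) = √5189882 ≈ 2278.1, ∠ = arctan(2231/461) ≈ 78.33°
|H| = 2 · 2231 / 2278.1 ≈ 1.9586
Gain = 20 log₁₀(1.9586) ≈ 5.84 dB
∠H = 90.00° − 78.33° = 11.67°

ω = 46: -14.0 dB, 84.3°; ω = 2231: 5.8 dB, 11.7°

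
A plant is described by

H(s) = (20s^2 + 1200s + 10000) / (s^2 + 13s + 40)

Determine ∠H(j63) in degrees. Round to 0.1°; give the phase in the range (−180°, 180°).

-35.7°

Substitute s = j63:
Numerator: 20(j63)^2 + 1200(j63) + 10000 = -69380 + j75600
Denominator: (j63)^2 + 13(j63) + 40 = -3929 + j819
|N| = √(69380² + 75600²) ≈ 1.0261e+05, ∠N ≈ 132.54°
|D| = √(3929² + 819²) ≈ 4013.5, ∠D ≈ 168.23°
∠H = 132.54° − 168.23° = -35.69°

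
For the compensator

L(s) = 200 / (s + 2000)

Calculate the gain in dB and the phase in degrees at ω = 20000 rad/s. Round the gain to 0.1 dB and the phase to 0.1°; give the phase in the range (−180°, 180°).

-40.0 dB, -84.3°

At s = jω = j20000:
pole (s+2000): 2000 + j20000 → |·| = √(2000²+20000²) = √404000000 ≈ 20100, ∠ = arctan(20000/2000) ≈ 84.29°
|L| = 200 / 20100 ≈ 0.0099502
Gain = 20 log₁₀(0.0099502) ≈ -40.04 dB
∠L = 0.00° − 84.29° = -84.29°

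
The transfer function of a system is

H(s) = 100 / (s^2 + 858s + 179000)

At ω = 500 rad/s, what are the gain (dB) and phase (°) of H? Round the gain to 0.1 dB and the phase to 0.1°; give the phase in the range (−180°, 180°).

-72.8 dB, -99.4°

Substitute s = j500:
Numerator: 100 = 100 + j0
Denominator: (j500)^2 + 858(j500) + 179000 = -71000 + j429000
|N| = √(100² + 0²) ≈ 100, ∠N ≈ 0.00°
|D| = √(71000² + 429000²) ≈ 4.3484e+05, ∠D ≈ 99.40°
|H| = 100 / 4.3484e+05 ≈ 0.00022997
Gain = 20 log₁₀(0.00022997) ≈ -72.77 dB
∠H = 0.00° − 99.40° = -99.40°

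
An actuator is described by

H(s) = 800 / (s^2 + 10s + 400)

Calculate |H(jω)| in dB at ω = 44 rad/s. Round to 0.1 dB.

At s = jω = j44:
quadratic: (j44)² + 10·j44 + 400 = -1536 + j440 → |·| ≈ 1597.8, ∠ ≈ 164.02°
|H| = 800 / 1597.8 ≈ 0.50069
Gain = 20 log₁₀(0.50069) ≈ -6.01 dB

-6.0 dB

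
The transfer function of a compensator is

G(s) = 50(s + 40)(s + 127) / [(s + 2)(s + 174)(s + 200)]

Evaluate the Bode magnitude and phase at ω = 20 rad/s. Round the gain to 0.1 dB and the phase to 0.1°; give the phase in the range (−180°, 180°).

-7.8 dB, -61.0°

At s = jω = j20:
zero (s+40): 40 + j20 → |·| = √(40²+20²) = √2000 ≈ 44.721, ∠ = arctan(20/40) ≈ 26.57°
zero (s+127): 127 + j20 → |·| = √(127²+20²) = √16529 ≈ 128.57, ∠ = arctan(20/127) ≈ 8.95°
pole (s+2): 2 + j20 → |·| = √(2²+20²) = √404 ≈ 20.1, ∠ = arctan(20/2) ≈ 84.29°
pole (s+174): 174 + j20 → |·| = √(174²+20²) = √30676 ≈ 175.15, ∠ = arctan(20/174) ≈ 6.56°
pole (s+200): 200 + j20 → |·| = √(200²+20²) = √40400 ≈ 201, ∠ = arctan(20/200) ≈ 5.71°
|G| = 50 · 5749.8 / 7.0762e+05 ≈ 0.40628
Gain = 20 log₁₀(0.40628) ≈ -7.82 dB
∠G = 35.52° − 96.56° = -61.04°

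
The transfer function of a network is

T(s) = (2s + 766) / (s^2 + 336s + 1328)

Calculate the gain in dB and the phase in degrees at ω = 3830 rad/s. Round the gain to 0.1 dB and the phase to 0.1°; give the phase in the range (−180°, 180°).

-65.6 dB, -90.7°

Substitute s = j3830:
Numerator: 2(j3830) + 766 = 766 + j7660
Denominator: (j3830)^2 + 336(j3830) + 1328 = -14667572 + j1286880
|N| = √(766² + 7660²) ≈ 7698.2, ∠N ≈ 84.29°
|D| = √(14667572² + 1286880²) ≈ 1.4724e+07, ∠D ≈ 174.99°
|T| = 7698.2 / 1.4724e+07 ≈ 0.00052283
Gain = 20 log₁₀(0.00052283) ≈ -65.63 dB
∠T = 84.29° − 174.99° = -90.70°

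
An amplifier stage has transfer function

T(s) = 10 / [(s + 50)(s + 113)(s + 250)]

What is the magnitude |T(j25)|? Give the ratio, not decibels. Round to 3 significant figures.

6.15e-06

At s = jω = j25:
pole (s+50): 50 + j25 → |·| = √(50²+25²) = √3125 ≈ 55.902, ∠ = arctan(25/50) ≈ 26.57°
pole (s+113): 113 + j25 → |·| = √(113²+25²) = √13394 ≈ 115.73, ∠ = arctan(25/113) ≈ 12.48°
pole (s+250): 250 + j25 → |·| = √(250²+25²) = √63125 ≈ 251.25, ∠ = arctan(25/250) ≈ 5.71°
|T| = 10 / 1.6255e+06 ≈ 6.152e-06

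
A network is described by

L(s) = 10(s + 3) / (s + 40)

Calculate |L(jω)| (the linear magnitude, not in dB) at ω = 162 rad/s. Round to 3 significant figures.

9.71

At s = jω = j162:
zero (s+3): 3 + j162 → |·| = √(3²+162²) = √26253 ≈ 162.03, ∠ = arctan(162/3) ≈ 88.94°
pole (s+40): 40 + j162 → |·| = √(40²+162²) = √27844 ≈ 166.87, ∠ = arctan(162/40) ≈ 76.13°
|L| = 10 · 162.03 / 166.87 ≈ 9.71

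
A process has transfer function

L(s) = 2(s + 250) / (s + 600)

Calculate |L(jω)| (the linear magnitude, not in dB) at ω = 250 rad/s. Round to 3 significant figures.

At s = jω = j250:
zero (s+250): 250 + j250 → |·| = √(250²+250²) = √125000 ≈ 353.55, ∠ = arctan(250/250) ≈ 45.00°
pole (s+600): 600 + j250 → |·| = √(600²+250²) = √422500 ≈ 650, ∠ = arctan(250/600) ≈ 22.62°
|L| = 2 · 353.55 / 650 ≈ 1.0878

1.09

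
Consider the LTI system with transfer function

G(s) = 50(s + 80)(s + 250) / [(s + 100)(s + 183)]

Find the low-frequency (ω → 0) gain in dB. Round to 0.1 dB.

34.8 dB

G(0) = 50·80·250 / (100·183) ≈ 54.645
20 log₁₀(54.645) ≈ 34.75 dB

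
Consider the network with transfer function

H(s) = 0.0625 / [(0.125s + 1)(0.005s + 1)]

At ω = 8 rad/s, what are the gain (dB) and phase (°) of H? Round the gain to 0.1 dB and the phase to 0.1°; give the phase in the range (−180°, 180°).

At ω = 8 rad/s:
pole (1 + j8·0.125) = 1 + j1 → |·| ≈ 1.4142, ∠ ≈ 45.00°
pole (1 + j8·0.005) = 1 + j0.04 → |·| ≈ 1.0008, ∠ ≈ 2.29°
|H| = 0.0625 · 1 / (1.4142 · 1.0008) ≈ 0.044159
Gain = 20 log₁₀(0.044159) ≈ -27.10 dB
∠H = (0°) − (45.00° + 2.29°) = -47.29°

-27.1 dB, -47.3°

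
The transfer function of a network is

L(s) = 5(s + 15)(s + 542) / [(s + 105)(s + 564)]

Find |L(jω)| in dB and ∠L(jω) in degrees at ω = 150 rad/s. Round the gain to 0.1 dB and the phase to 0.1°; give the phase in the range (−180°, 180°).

12.0 dB, 29.9°

At s = jω = j150:
zero (s+15): 15 + j150 → |·| = √(15²+150²) = √22725 ≈ 150.75, ∠ = arctan(150/15) ≈ 84.29°
zero (s+542): 542 + j150 → |·| = √(542²+150²) = √316264 ≈ 562.37, ∠ = arctan(150/542) ≈ 15.47°
pole (s+105): 105 + j150 → |·| = √(105²+150²) = √33525 ≈ 183.1, ∠ = arctan(150/105) ≈ 55.01°
pole (s+564): 564 + j150 → |·| = √(564²+150²) = √340596 ≈ 583.61, ∠ = arctan(150/564) ≈ 14.89°
|L| = 5 · 84777 / 1.0686e+05 ≈ 3.9667
Gain = 20 log₁₀(3.9667) ≈ 11.97 dB
∠L = 99.76° − 69.90° = 29.86°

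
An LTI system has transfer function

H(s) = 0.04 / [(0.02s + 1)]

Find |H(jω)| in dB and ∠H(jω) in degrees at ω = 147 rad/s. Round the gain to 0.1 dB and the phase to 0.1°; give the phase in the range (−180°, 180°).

At ω = 147 rad/s:
pole (1 + j147·0.02) = 1 + j2.94 → |·| ≈ 3.1054, ∠ ≈ 71.21°
|H| = 0.04 · 1 / (3.1054) ≈ 0.012881
Gain = 20 log₁₀(0.012881) ≈ -37.80 dB
∠H = (0°) − (71.21°) = -71.21°

-37.8 dB, -71.2°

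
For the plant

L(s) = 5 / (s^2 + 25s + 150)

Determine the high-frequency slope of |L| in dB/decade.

Each pole contributes −20 dB/decade at high frequency; each zero contributes +20 dB/decade.
Net: 0 zero(s) − 2 pole(s) → -40 dB/decade.

-40 dB/decade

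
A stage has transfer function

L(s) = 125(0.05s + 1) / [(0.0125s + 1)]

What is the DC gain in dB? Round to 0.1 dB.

L(0) = 125 · 1 / 1 = 125
20 log₁₀(125) ≈ 41.94 dB

41.9 dB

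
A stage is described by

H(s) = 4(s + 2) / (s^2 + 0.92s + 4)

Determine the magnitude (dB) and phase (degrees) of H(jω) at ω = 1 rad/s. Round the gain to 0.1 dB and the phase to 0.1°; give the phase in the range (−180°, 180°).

At s = jω = j1:
zero (s+2): 2 + j1 → |·| = √(2²+1²) = √5 ≈ 2.2361, ∠ = arctan(1/2) ≈ 26.57°
quadratic: (j1)² + 0.92·j1 + 4 = 3 + j0.92 → |·| ≈ 3.1379, ∠ ≈ 17.05°
|H| = 4 · 2.2361 / 3.1379 ≈ 2.8504
Gain = 20 log₁₀(2.8504) ≈ 9.10 dB
∠H = 26.57° − 17.05° = 9.52°

9.1 dB, 9.5°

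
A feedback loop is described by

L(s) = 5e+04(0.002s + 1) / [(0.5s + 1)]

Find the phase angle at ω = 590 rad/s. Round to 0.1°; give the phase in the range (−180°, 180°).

At ω = 590 rad/s:
zero (1 + j590·0.002) = 1 + j1.18 → |·| ≈ 1.5467, ∠ ≈ 49.72°
pole (1 + j590·0.5) = 1 + j295 → |·| ≈ 295, ∠ ≈ 89.81°
∠L = (49.72°) − (89.81°) = -40.09°

-40.1°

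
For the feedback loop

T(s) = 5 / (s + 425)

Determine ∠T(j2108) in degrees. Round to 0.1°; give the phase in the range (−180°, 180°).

-78.6°

At s = jω = j2108:
pole (s+425): 425 + j2108 → |·| = √(425²+2108²) = √4624289 ≈ 2150.4, ∠ = arctan(2108/425) ≈ 78.60°
∠T = 0.00° − 78.60° = -78.60°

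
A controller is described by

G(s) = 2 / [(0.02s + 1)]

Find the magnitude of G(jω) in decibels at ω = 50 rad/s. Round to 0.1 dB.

3.0 dB

At ω = 50 rad/s:
pole (1 + j50·0.02) = 1 + j1 → |·| ≈ 1.4142, ∠ ≈ 45.00°
|G| = 2 · 1 / (1.4142) ≈ 1.4142
Gain = 20 log₁₀(1.4142) ≈ 3.01 dB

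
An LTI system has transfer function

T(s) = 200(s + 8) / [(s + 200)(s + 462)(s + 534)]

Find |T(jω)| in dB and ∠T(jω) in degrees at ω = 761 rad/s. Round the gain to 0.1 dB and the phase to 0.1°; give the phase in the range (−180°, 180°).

At s = jω = j761:
zero (s+8): 8 + j761 → |·| = √(8²+761²) = √579185 ≈ 761.04, ∠ = arctan(761/8) ≈ 89.40°
pole (s+200): 200 + j761 → |·| = √(200²+761²) = √619121 ≈ 786.84, ∠ = arctan(761/200) ≈ 75.27°
pole (s+462): 462 + j761 → |·| = √(462²+761²) = √792565 ≈ 890.26, ∠ = arctan(761/462) ≈ 58.74°
pole (s+534): 534 + j761 → |·| = √(534²+761²) = √864277 ≈ 929.66, ∠ = arctan(761/534) ≈ 54.94°
|T| = 200 · 761.04 / 6.5122e+08 ≈ 0.00023373
Gain = 20 log₁₀(0.00023373) ≈ -72.63 dB
∠T = 89.40° − 188.95° = -99.55°

-72.6 dB, -99.6°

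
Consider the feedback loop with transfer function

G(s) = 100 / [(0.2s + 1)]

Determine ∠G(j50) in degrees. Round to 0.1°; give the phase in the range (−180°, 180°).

At ω = 50 rad/s:
pole (1 + j50·0.2) = 1 + j10 → |·| ≈ 10.05, ∠ ≈ 84.29°
∠G = (0°) − (84.29°) = -84.29°

-84.3°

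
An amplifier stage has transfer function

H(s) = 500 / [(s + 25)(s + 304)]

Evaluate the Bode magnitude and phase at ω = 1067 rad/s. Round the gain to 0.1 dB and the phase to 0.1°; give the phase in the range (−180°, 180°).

At s = jω = j1067:
pole (s+25): 25 + j1067 → |·| = √(25²+1067²) = √1139114 ≈ 1067.3, ∠ = arctan(1067/25) ≈ 88.66°
pole (s+304): 304 + j1067 → |·| = √(304²+1067²) = √1230905 ≈ 1109.5, ∠ = arctan(1067/304) ≈ 74.10°
|H| = 500 / 1.1842e+06 ≈ 0.00042223
Gain = 20 log₁₀(0.00042223) ≈ -67.49 dB
∠H = 0.00° − 162.76° = -162.76°

-67.5 dB, -162.8°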